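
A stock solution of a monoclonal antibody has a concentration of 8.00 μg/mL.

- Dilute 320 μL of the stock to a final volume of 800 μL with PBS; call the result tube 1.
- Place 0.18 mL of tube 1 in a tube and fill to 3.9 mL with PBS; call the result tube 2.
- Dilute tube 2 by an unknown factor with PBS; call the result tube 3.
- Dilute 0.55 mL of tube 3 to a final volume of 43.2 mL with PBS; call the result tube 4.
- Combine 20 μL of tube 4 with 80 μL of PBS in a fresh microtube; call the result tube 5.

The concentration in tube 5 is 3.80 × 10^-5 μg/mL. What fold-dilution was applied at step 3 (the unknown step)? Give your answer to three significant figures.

9.90-fold

Step 1: 320 μL brought to 800 μL → factor 800/320 = 2.5
Step 2: 0.18 mL brought to 3.9 mL → factor 3.9/0.18 = 21.667
Step 3: unknown factor x
Step 4: 0.55 mL brought to 43.2 mL → factor 43.2/0.55 = 78.545
Step 5: 20 μL + 80 μL = 100 μL total → factor 100/20 = 5
Product of known-step factors = 21273
Overall factor = 8.00 μg/mL / (3.80 × 10^-5 μg/mL) = 2.1053 × 10^5
x = 2.1053 × 10^5 / 21273 = 9.90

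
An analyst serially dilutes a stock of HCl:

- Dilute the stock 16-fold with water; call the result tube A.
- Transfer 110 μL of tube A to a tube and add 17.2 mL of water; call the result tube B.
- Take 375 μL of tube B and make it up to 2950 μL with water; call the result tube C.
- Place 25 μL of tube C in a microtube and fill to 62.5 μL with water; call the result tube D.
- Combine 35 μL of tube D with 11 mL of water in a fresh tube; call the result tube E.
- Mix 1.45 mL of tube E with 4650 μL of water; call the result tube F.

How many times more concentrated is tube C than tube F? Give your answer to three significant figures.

3.32 × 10^3

Step 1: 16-fold → factor 16
Step 2: 110 μL + 17.2 mL = 17310 μL total → factor 17310/110 = 157.36
Step 3: 375 μL brought to 2950 μL → factor 2950/375 = 7.8667
Step 4: 25 μL brought to 62.5 μL → factor 62.5/25 = 2.5
Step 5: 35 μL + 11 mL = 11035 μL total → factor 11035/35 = 315.29
Step 6: 1.45 mL + 4650 μL = 6.1 mL total → factor 6.1/1.45 = 4.2069
Dilution factor to tube C = 19807; to tube F = 6.5678 × 10^7
[tube C]/[tube F] = (factor to tube F)/(factor to tube C) = 6.5678 × 10^7/19807 = 3.32 × 10^3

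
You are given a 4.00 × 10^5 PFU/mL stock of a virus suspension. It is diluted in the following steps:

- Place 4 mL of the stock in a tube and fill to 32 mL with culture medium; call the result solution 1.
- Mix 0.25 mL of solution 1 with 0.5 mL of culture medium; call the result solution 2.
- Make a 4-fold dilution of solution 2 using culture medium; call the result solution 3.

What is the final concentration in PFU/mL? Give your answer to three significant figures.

4.17 × 10^3 PFU/mL

Step 1: 4 mL brought to 32 mL → factor 32/4 = 8
Step 2: 0.25 mL + 0.5 mL = 0.75 mL total → factor 0.75/0.25 = 3
Step 3: 4-fold → factor 4
Overall dilution factor = 8 × 3 × 4 = 96
Final = 4.00 × 10^5 PFU/mL / 96 = 4.17 × 10^3 PFU/mL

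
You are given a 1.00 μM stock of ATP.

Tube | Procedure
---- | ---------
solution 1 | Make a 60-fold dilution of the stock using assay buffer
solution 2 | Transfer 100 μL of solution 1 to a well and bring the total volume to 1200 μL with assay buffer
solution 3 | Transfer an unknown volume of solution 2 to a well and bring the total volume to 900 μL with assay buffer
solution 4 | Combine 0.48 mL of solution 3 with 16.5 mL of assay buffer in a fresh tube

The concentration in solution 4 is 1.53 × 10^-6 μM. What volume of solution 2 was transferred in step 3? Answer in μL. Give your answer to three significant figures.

35.1 μL

Step 1: 60-fold → factor 60
Step 2: 100 μL brought to 1200 μL → factor 1200/100 = 12
Step 3: v brought to 900 μL → factor = 900 μL/v
Step 4: 0.48 mL + 16.5 mL = 16.98 mL total → factor 16.98/0.48 = 35.375
Product of known-step factors = 25470
Overall factor = 1.00 μM / (1.53 × 10^-6 μM) = 6.5359 × 10^5
Step-3 factor = 6.5359 × 10^5 / 25470 = 25.661
v = 900 μL / 25.661 = 35.1 μL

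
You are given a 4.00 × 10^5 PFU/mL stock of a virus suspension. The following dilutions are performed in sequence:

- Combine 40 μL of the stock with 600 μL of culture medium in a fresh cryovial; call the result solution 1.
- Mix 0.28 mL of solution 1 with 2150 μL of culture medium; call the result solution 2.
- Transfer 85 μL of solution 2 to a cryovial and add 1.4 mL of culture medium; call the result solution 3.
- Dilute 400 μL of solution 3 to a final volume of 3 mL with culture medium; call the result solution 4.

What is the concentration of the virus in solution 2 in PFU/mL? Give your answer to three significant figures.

Step 1: 40 μL + 600 μL = 640 μL total → factor 640/40 = 16
Step 2: 0.28 mL + 2150 μL = 2.43 mL total → factor 2.43/0.28 = 8.6786
Dilution factor through solution 2 = 16 × 8.6786 = 138.86
[solution 2] = 4.00 × 10^5 PFU/mL / 138.86 = 2.88 × 10^3 PFU/mL

2.88 × 10^3 PFU/mL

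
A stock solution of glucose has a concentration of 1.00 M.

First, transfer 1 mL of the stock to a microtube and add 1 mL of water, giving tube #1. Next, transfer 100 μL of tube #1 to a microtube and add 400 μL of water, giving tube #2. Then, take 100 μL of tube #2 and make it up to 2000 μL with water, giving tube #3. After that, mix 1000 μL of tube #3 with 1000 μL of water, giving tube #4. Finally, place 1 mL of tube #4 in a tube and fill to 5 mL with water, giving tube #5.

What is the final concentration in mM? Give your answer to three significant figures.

0.500 mM

Step 1: 1 mL + 1 mL = 2 mL total → factor 2/1 = 2
Step 2: 100 μL + 400 μL = 500 μL total → factor 500/100 = 5
Step 3: 100 μL brought to 2000 μL → factor 2000/100 = 20
Step 4: 1000 μL + 1000 μL = 2000 μL total → factor 2000/1000 = 2
Step 5: 1 mL brought to 5 mL → factor 5/1 = 5
Overall dilution factor = 2 × 5 × 20 × 2 × 5 = 2000
Final = 1.00 M / 2000 = 0.0005000 M = 0.500 mM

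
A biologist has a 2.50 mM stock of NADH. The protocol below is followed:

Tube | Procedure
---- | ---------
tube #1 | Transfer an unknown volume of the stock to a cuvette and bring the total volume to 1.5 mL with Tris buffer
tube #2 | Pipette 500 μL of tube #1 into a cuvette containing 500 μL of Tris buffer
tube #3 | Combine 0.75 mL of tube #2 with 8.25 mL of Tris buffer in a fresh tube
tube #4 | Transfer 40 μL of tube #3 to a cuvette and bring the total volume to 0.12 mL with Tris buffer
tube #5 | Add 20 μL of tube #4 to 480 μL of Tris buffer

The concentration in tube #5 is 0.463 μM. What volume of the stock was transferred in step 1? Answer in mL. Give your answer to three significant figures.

Step 1: v brought to 1.5 mL → factor = 1.5 mL/v
Step 2: 500 μL + 500 μL = 1000 μL total → factor 1000/500 = 2
Step 3: 0.75 mL + 8.25 mL = 9 mL total → factor 9/0.75 = 12
Step 4: 40 μL brought to 0.12 mL → factor 120/40 = 3
Step 5: 20 μL + 480 μL = 500 μL total → factor 500/20 = 25
Product of known-step factors = 1800
Overall factor = 2.50 mM / (0.463 μM) = 5399.6
Step-1 factor = 5399.6 / 1800 = 2.9998
v = 1.5 mL / 2.9998 = 0.500 mL

0.500 mL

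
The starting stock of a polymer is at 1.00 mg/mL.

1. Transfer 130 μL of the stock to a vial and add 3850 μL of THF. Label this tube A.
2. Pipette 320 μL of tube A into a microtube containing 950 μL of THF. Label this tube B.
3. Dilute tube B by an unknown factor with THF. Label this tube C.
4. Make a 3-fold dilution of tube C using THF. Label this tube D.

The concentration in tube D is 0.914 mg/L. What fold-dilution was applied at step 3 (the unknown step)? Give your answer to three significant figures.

3.00-fold

Step 1: 130 μL + 3850 μL = 3980 μL total → factor 3980/130 = 30.615
Step 2: 320 μL + 950 μL = 1270 μL total → factor 1270/320 = 3.9688
Step 3: unknown factor x
Step 4: 3-fold → factor 3
Product of known-step factors = 364.51
Overall factor = 1.00 mg/mL / (0.914 mg/L) = 1094.1
x = 1094.1 / 364.51 = 3.00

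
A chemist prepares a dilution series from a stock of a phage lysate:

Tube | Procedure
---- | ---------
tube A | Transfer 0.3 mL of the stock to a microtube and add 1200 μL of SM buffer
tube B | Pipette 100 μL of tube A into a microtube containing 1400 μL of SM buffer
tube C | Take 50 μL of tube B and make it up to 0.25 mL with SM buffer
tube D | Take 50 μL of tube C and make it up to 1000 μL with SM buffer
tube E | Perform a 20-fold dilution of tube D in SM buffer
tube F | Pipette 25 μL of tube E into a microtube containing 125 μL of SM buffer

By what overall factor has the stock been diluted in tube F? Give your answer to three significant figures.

9.00 × 10^5

Step 1: 0.3 mL + 1200 μL = 1.5 mL total → factor 1.5/0.3 = 5
Step 2: 100 μL + 1400 μL = 1500 μL total → factor 1500/100 = 15
Step 3: 50 μL brought to 0.25 mL → factor 250/50 = 5
Step 4: 50 μL brought to 1000 μL → factor 1000/50 = 20
Step 5: 20-fold → factor 20
Step 6: 25 μL + 125 μL = 150 μL total → factor 150/25 = 6
Overall dilution factor = 5 × 15 × 5 × 20 × 20 × 6 = 9 × 10^5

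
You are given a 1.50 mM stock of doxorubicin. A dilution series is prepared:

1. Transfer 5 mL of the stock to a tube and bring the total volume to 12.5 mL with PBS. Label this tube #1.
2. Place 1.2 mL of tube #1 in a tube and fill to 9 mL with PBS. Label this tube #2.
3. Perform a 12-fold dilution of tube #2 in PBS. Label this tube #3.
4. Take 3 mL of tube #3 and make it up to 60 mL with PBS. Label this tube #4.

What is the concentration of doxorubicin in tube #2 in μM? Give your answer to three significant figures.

80.0 μM

Step 1: 5 mL brought to 12.5 mL → factor 12.5/5 = 2.5
Step 2: 1.2 mL brought to 9 mL → factor 9/1.2 = 7.5
Dilution factor through tube #2 = 2.5 × 7.5 = 18.75
[tube #2] = 1.50 mM / 18.75 = 0.08000 mM = 80.0 μM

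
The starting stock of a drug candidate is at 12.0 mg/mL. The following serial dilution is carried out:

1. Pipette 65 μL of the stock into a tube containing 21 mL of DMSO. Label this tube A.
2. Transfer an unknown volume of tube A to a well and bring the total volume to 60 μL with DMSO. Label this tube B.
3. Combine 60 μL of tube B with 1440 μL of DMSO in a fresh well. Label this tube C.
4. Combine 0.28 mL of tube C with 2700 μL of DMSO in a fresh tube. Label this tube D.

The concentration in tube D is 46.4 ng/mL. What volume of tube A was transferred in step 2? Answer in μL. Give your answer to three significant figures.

Step 1: 65 μL + 21 mL = 21065 μL total → factor 21065/65 = 324.08
Step 2: v brought to 60 μL → factor = 60 μL/v
Step 3: 60 μL + 1440 μL = 1500 μL total → factor 1500/60 = 25
Step 4: 0.28 mL + 2700 μL = 2.98 mL total → factor 2.98/0.28 = 10.643
Product of known-step factors = 86228
Overall factor = 12.0 mg/mL / (46.4 ng/mL) = 2.5862 × 10^5
Step-2 factor = 2.5862 × 10^5 / 86228 = 2.9993
v = 60 μL / 2.9993 = 20.0 μL

20.0 μL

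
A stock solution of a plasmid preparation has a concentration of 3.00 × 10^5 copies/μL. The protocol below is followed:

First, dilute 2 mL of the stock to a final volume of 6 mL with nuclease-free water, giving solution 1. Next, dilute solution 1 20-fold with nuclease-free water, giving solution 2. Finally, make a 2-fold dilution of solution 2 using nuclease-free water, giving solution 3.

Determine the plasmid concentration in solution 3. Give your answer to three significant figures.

Step 1: 2 mL brought to 6 mL → factor 6/2 = 3
Step 2: 20-fold → factor 20
Step 3: 2-fold → factor 2
Overall dilution factor = 3 × 20 × 2 = 120
Final = 3.00 × 10^5 copies/μL / 120 = 2.50 × 10^3 copies/μL

2.50 × 10^3 copies/μL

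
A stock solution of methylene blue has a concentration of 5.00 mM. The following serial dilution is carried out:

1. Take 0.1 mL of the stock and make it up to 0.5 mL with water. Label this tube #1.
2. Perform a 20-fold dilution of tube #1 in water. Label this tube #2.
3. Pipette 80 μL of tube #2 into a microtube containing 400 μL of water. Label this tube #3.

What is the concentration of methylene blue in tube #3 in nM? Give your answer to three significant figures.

Step 1: 0.1 mL brought to 0.5 mL → factor 0.5/0.1 = 5
Step 2: 20-fold → factor 20
Step 3: 80 μL + 400 μL = 480 μL total → factor 480/80 = 6
Dilution factor through tube #3 = 5 × 20 × 6 = 600
[tube #3] = 5.00 mM / 600 = 0.008333 mM = 8.33 × 10^3 nM

8.33 × 10^3 nM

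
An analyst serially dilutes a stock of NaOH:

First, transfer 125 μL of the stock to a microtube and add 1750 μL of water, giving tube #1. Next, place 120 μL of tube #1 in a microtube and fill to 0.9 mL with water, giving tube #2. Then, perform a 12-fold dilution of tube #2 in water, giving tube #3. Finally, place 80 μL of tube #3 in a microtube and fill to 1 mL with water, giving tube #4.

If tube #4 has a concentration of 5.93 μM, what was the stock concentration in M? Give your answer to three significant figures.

0.100 M

Step 1: 125 μL + 1750 μL = 1875 μL total → factor 1875/125 = 15
Step 2: 120 μL brought to 0.9 mL → factor 900/120 = 7.5
Step 3: 12-fold → factor 12
Step 4: 80 μL brought to 1 mL → factor 1000/80 = 12.5
Overall dilution factor = 15 × 7.5 × 12 × 12.5 = 16875
Stock = 5.93 μM × 16875 = 1.001 × 10^5 μM = 0.100 M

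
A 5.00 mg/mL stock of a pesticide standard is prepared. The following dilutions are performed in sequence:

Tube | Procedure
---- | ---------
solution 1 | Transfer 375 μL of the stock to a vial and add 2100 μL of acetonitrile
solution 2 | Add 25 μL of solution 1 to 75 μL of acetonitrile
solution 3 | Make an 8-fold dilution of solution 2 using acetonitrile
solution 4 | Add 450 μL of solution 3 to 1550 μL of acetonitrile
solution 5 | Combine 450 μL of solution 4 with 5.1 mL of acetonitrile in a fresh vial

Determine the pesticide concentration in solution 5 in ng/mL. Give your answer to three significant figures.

Step 1: 375 μL + 2100 μL = 2475 μL total → factor 2475/375 = 6.6
Step 2: 25 μL + 75 μL = 100 μL total → factor 100/25 = 4
Step 3: 8-fold → factor 8
Step 4: 450 μL + 1550 μL = 2000 μL total → factor 2000/450 = 4.4444
Step 5: 450 μL + 5.1 mL = 5550 μL total → factor 5550/450 = 12.333
Overall dilution factor = 6.6 × 4 × 8 × 4.4444 × 12.333 = 11577
Final = 5.00 mg/mL / 11577 = 0.0004319 mg/mL = 432 ng/mL

432 ng/mL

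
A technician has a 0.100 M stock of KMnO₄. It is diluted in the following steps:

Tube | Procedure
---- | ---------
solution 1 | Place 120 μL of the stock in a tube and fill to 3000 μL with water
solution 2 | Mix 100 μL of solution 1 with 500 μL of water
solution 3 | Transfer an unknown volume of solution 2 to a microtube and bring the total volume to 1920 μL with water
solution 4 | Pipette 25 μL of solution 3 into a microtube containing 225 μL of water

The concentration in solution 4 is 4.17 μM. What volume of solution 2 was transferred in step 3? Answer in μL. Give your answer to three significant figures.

Step 1: 120 μL brought to 3000 μL → factor 3000/120 = 25
Step 2: 100 μL + 500 μL = 600 μL total → factor 600/100 = 6
Step 3: v brought to 1920 μL → factor = 1920 μL/v
Step 4: 25 μL + 225 μL = 250 μL total → factor 250/25 = 10
Product of known-step factors = 1500
Overall factor = 0.100 M / (4.17 μM) = 23981
Step-3 factor = 23981 / 1500 = 15.987
v = 1920 μL / 15.987 = 120 μL

120 μL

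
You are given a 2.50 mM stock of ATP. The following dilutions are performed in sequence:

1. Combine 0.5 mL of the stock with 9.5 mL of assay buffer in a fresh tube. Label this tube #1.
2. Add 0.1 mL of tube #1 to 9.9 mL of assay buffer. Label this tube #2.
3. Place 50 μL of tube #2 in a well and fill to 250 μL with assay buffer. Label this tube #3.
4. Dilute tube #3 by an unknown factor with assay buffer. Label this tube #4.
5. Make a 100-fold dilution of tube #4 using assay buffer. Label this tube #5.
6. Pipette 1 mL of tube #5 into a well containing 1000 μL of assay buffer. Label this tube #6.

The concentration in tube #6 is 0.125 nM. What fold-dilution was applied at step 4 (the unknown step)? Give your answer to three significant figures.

Step 1: 0.5 mL + 9.5 mL = 10 mL total → factor 10/0.5 = 20
Step 2: 0.1 mL + 9.9 mL = 10 mL total → factor 10/0.1 = 100
Step 3: 50 μL brought to 250 μL → factor 250/50 = 5
Step 4: unknown factor x
Step 5: 100-fold → factor 100
Step 6: 1 mL + 1000 μL = 2 mL total → factor 2/1 = 2
Product of known-step factors = 2 × 10^6
Overall factor = 2.50 mM / (0.125 nM) = 2 × 10^7
x = 2 × 10^7 / 2 × 10^6 = 10.0

10.0-fold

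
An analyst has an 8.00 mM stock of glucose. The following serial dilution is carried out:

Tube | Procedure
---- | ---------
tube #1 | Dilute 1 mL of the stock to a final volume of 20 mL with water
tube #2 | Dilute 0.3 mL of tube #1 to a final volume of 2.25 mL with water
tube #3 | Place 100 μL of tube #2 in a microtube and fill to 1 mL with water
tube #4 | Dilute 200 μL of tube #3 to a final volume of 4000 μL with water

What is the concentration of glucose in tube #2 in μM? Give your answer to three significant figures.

53.3 μM

Step 1: 1 mL brought to 20 mL → factor 20/1 = 20
Step 2: 0.3 mL brought to 2.25 mL → factor 2.25/0.3 = 7.5
Dilution factor through tube #2 = 20 × 7.5 = 150
[tube #2] = 8.00 mM / 150 = 0.05333 mM = 53.3 μM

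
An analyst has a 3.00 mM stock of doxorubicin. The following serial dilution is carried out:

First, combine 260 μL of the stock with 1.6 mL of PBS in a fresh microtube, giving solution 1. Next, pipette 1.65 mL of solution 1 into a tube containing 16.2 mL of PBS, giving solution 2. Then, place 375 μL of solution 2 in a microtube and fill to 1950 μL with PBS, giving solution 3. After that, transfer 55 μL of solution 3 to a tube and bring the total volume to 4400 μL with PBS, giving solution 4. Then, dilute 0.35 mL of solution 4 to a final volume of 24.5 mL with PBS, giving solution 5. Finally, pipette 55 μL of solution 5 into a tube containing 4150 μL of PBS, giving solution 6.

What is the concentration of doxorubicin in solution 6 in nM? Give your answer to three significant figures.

Step 1: 260 μL + 1.6 mL = 1860 μL total → factor 1860/260 = 7.1538
Step 2: 1.65 mL + 16.2 mL = 17.85 mL total → factor 17.85/1.65 = 10.818
Step 3: 375 μL brought to 1950 μL → factor 1950/375 = 5.2
Step 4: 55 μL brought to 4400 μL → factor 4400/55 = 80
Step 5: 0.35 mL brought to 24.5 mL → factor 24.5/0.35 = 70
Step 6: 55 μL + 4150 μL = 4205 μL total → factor 4205/55 = 76.455
Dilution factor through solution 6 = 7.1538 × 10.818 × 5.2 × 80 × 70 × 76.455 = 1.723 × 10^8
[solution 6] = 3.00 mM / 1.723 × 10^8 = 1.741 × 10^-8 mM = 0.0174 nM

0.0174 nM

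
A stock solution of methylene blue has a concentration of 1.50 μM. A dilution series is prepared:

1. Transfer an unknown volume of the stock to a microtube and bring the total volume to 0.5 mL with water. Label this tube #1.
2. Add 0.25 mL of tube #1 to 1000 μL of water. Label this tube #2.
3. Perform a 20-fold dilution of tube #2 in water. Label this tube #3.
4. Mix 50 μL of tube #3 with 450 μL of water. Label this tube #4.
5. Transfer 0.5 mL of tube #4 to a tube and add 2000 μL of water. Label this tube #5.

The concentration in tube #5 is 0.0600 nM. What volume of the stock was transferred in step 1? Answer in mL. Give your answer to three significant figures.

0.100 mL

Step 1: v brought to 0.5 mL → factor = 0.5 mL/v
Step 2: 0.25 mL + 1000 μL = 1.25 mL total → factor 1.25/0.25 = 5
Step 3: 20-fold → factor 20
Step 4: 50 μL + 450 μL = 500 μL total → factor 500/50 = 10
Step 5: 0.5 mL + 2000 μL = 2.5 mL total → factor 2.5/0.5 = 5
Product of known-step factors = 5000
Overall factor = 1.50 μM / (0.0600 nM) = 25000
Step-1 factor = 25000 / 5000 = 5
v = 0.5 mL / 5 = 0.100 mL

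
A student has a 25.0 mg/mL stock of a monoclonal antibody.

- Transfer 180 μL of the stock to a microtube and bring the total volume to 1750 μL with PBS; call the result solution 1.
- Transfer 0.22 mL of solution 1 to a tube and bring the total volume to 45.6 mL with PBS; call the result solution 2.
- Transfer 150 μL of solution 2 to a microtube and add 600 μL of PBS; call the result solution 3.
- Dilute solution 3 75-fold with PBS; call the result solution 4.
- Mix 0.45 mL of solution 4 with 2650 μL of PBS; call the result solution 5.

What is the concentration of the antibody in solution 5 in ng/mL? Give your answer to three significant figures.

Step 1: 180 μL brought to 1750 μL → factor 1750/180 = 9.7222
Step 2: 0.22 mL brought to 45.6 mL → factor 45.6/0.22 = 207.27
Step 3: 150 μL + 600 μL = 750 μL total → factor 750/150 = 5
Step 4: 75-fold → factor 75
Step 5: 0.45 mL + 2650 μL = 3.1 mL total → factor 3.1/0.45 = 6.8889
Overall dilution factor = 9.7222 × 207.27 × 5 × 75 × 6.8889 = 5.2058 × 10^6
Final = 25.0 mg/mL / 5.2058 × 10^6 = 4.802 × 10^-6 mg/mL = 4.80 ng/mL

4.80 ng/mL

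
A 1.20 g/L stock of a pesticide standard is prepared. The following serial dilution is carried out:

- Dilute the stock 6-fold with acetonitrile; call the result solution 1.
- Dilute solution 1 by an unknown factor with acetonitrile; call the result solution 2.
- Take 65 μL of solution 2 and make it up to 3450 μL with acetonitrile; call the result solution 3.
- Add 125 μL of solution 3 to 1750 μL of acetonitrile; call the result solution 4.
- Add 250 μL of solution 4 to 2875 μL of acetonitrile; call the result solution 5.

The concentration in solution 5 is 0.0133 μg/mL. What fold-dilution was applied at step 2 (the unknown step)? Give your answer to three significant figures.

Step 1: 6-fold → factor 6
Step 2: unknown factor x
Step 3: 65 μL brought to 3450 μL → factor 3450/65 = 53.077
Step 4: 125 μL + 1750 μL = 1875 μL total → factor 1875/125 = 15
Step 5: 250 μL + 2875 μL = 3125 μL total → factor 3125/250 = 12.5
Product of known-step factors = 59712
Overall factor = 1.20 g/L / (0.0133 μg/mL) = 90226
x = 90226 / 59712 = 1.51

1.51-fold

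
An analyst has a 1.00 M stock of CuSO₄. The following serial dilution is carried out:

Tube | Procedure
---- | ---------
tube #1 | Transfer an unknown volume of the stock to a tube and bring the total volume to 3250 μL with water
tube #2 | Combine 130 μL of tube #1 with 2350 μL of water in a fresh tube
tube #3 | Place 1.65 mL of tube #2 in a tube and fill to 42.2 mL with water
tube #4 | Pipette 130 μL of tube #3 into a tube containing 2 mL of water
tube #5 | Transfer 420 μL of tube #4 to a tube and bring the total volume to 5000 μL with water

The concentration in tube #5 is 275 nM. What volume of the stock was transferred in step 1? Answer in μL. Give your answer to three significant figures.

Step 1: v brought to 3250 μL → factor = 3250 μL/v
Step 2: 130 μL + 2350 μL = 2480 μL total → factor 2480/130 = 19.077
Step 3: 1.65 mL brought to 42.2 mL → factor 42.2/1.65 = 25.576
Step 4: 130 μL + 2 mL = 2130 μL total → factor 2130/130 = 16.385
Step 5: 420 μL brought to 5000 μL → factor 5000/420 = 11.905
Product of known-step factors = 95169
Overall factor = 1.00 M / (275 nM) = 3.6364 × 10^6
Step-1 factor = 3.6364 × 10^6 / 95169 = 38.21
v = 3250 μL / 38.21 = 85.1 μL

85.1 μL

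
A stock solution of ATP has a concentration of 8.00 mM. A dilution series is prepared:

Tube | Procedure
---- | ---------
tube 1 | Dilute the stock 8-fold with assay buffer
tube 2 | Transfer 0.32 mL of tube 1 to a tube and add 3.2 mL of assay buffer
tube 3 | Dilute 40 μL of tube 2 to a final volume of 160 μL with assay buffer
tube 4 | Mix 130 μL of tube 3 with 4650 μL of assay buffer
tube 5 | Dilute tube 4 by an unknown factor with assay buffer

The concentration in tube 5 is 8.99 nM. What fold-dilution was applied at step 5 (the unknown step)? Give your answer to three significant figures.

68.8-fold

Step 1: 8-fold → factor 8
Step 2: 0.32 mL + 3.2 mL = 3.52 mL total → factor 3.52/0.32 = 11
Step 3: 40 μL brought to 160 μL → factor 160/40 = 4
Step 4: 130 μL + 4650 μL = 4780 μL total → factor 4780/130 = 36.769
Step 5: unknown factor x
Product of known-step factors = 12943
Overall factor = 8.00 mM / (8.99 nM) = 8.8988 × 10^5
x = 8.8988 × 10^5 / 12943 = 68.8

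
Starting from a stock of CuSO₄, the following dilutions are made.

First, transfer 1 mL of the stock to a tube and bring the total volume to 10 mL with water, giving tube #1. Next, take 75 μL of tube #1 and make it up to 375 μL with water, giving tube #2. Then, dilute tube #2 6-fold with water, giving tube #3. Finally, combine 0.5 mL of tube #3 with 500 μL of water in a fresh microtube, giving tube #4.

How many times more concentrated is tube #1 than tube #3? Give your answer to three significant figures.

30.0

Step 1: 1 mL brought to 10 mL → factor 10/1 = 10
Step 2: 75 μL brought to 375 μL → factor 375/75 = 5
Step 3: 6-fold → factor 6
Dilution factor to tube #1 = 10; to tube #3 = 300
[tube #1]/[tube #3] = (factor to tube #3)/(factor to tube #1) = 300/10 = 30.0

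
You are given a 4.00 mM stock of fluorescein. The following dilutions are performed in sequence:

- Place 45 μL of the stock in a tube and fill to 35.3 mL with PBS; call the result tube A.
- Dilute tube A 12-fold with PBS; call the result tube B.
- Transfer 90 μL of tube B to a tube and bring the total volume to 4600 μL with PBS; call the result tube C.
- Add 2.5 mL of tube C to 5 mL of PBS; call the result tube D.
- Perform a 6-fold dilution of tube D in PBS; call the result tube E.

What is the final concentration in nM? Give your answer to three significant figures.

0.462 nM

Step 1: 45 μL brought to 35.3 mL → factor 35300/45 = 784.44
Step 2: 12-fold → factor 12
Step 3: 90 μL brought to 4600 μL → factor 4600/90 = 51.111
Step 4: 2.5 mL + 5 mL = 7.5 mL total → factor 7.5/2.5 = 3
Step 5: 6-fold → factor 6
Overall dilution factor = 784.44 × 12 × 51.111 × 3 × 6 = 8.6603 × 10^6
Final = 4.00 mM / 8.6603 × 10^6 = 4.619 × 10^-7 mM = 0.462 nM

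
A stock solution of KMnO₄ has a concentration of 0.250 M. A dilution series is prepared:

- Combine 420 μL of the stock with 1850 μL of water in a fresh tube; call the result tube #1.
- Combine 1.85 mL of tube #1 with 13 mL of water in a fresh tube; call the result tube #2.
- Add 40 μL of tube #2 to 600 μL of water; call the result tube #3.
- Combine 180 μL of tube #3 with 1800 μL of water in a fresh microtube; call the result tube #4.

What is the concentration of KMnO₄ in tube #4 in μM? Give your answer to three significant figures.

32.7 μM

Step 1: 420 μL + 1850 μL = 2270 μL total → factor 2270/420 = 5.4048
Step 2: 1.85 mL + 13 mL = 14.85 mL total → factor 14.85/1.85 = 8.027
Step 3: 40 μL + 600 μL = 640 μL total → factor 640/40 = 16
Step 4: 180 μL + 1800 μL = 1980 μL total → factor 1980/180 = 11
Overall dilution factor = 5.4048 × 8.027 × 16 × 11 = 7635.6
Final = 0.250 M / 7635.6 = 3.274 × 10^-5 M = 32.7 μM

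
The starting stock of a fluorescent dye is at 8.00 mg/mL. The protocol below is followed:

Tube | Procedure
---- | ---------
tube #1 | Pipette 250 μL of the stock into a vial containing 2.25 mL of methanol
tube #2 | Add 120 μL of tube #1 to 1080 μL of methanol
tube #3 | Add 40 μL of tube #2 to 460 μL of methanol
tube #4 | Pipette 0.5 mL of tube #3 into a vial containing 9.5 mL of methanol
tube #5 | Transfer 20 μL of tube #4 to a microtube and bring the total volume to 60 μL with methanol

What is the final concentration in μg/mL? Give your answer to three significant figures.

Step 1: 250 μL + 2.25 mL = 2500 μL total → factor 2500/250 = 10
Step 2: 120 μL + 1080 μL = 1200 μL total → factor 1200/120 = 10
Step 3: 40 μL + 460 μL = 500 μL total → factor 500/40 = 12.5
Step 4: 0.5 mL + 9.5 mL = 10 mL total → factor 10/0.5 = 20
Step 5: 20 μL brought to 60 μL → factor 60/20 = 3
Overall dilution factor = 10 × 10 × 12.5 × 20 × 3 = 75000
Final = 8.00 mg/mL / 75000 = 0.0001067 mg/mL = 0.107 μg/mL

0.107 μg/mL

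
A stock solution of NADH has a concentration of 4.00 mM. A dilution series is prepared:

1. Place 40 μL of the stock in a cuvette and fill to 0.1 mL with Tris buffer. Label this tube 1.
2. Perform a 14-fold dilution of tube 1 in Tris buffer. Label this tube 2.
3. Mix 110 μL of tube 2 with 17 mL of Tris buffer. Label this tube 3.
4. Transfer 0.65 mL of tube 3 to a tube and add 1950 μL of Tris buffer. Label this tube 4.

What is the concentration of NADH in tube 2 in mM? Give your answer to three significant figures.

Step 1: 40 μL brought to 0.1 mL → factor 100/40 = 2.5
Step 2: 14-fold → factor 14
Dilution factor through tube 2 = 2.5 × 14 = 35
[tube 2] = 4.00 mM / 35 = 0.114 mM

0.114 mM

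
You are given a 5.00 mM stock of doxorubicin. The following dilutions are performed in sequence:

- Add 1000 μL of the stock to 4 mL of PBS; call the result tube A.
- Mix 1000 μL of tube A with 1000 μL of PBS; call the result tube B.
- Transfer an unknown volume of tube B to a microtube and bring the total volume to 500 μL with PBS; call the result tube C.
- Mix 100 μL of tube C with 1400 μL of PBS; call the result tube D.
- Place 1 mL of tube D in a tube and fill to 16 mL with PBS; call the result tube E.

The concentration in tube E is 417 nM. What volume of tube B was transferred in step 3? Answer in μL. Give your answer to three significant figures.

Step 1: 1000 μL + 4 mL = 5000 μL total → factor 5000/1000 = 5
Step 2: 1000 μL + 1000 μL = 2000 μL total → factor 2000/1000 = 2
Step 3: v brought to 500 μL → factor = 500 μL/v
Step 4: 100 μL + 1400 μL = 1500 μL total → factor 1500/100 = 15
Step 5: 1 mL brought to 16 mL → factor 16/1 = 16
Product of known-step factors = 2400
Overall factor = 5.00 mM / (417 nM) = 11990
Step-3 factor = 11990 / 2400 = 4.996
v = 500 μL / 4.996 = 100 μL

100 μL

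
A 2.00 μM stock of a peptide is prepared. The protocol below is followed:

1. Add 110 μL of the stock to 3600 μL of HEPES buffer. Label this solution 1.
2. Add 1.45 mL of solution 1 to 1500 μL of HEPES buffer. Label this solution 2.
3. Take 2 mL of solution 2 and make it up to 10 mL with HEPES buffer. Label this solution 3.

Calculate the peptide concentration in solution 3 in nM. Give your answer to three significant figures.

Step 1: 110 μL + 3600 μL = 3710 μL total → factor 3710/110 = 33.727
Step 2: 1.45 mL + 1500 μL = 2.95 mL total → factor 2.95/1.45 = 2.0345
Step 3: 2 mL brought to 10 mL → factor 10/2 = 5
Dilution factor through solution 3 = 33.727 × 2.0345 × 5 = 343.09
[solution 3] = 2.00 μM / 343.09 = 0.005829 μM = 5.83 nM

5.83 nM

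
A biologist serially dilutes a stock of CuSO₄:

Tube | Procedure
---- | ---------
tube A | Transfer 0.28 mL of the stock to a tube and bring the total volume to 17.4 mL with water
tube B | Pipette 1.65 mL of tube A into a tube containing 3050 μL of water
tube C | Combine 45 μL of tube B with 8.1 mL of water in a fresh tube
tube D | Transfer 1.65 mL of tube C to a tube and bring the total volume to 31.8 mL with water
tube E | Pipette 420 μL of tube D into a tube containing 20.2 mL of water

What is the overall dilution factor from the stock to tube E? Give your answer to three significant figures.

3.03 × 10^7

Step 1: 0.28 mL brought to 17.4 mL → factor 17.4/0.28 = 62.143
Step 2: 1.65 mL + 3050 μL = 4.7 mL total → factor 4.7/1.65 = 2.8485
Step 3: 45 μL + 8.1 mL = 8145 μL total → factor 8145/45 = 181
Step 4: 1.65 mL brought to 31.8 mL → factor 31.8/1.65 = 19.273
Step 5: 420 μL + 20.2 mL = 20620 μL total → factor 20620/420 = 49.095
Overall dilution factor = 62.143 × 2.8485 × 181 × 19.273 × 49.095 = 3.0316 × 10^7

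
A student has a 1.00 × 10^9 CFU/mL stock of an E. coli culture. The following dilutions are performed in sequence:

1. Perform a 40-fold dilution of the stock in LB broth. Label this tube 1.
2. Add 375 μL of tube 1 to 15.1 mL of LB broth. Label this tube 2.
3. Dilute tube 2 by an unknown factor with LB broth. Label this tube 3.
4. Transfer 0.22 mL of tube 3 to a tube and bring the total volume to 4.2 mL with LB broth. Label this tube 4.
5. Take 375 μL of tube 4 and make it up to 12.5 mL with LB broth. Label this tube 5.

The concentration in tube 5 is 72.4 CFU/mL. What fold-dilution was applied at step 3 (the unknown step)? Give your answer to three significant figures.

13.1-fold

Step 1: 40-fold → factor 40
Step 2: 375 μL + 15.1 mL = 15475 μL total → factor 15475/375 = 41.267
Step 3: unknown factor x
Step 4: 0.22 mL brought to 4.2 mL → factor 4.2/0.22 = 19.091
Step 5: 375 μL brought to 12.5 mL → factor 12500/375 = 33.333
Product of known-step factors = 1.0504 × 10^6
Overall factor = 1.00 × 10^9 CFU/mL / (72.4 CFU/mL) = 1.3812 × 10^7
x = 1.3812 × 10^7 / 1.0504 × 10^6 = 13.1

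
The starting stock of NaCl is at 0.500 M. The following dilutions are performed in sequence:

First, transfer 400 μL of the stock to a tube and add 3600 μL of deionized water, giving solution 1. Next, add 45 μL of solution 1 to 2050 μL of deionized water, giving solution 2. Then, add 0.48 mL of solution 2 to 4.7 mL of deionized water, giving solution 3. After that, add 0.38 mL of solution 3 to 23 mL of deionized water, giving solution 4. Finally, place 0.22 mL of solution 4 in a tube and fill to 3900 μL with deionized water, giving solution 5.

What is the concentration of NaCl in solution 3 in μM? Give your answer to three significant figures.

Step 1: 400 μL + 3600 μL = 4000 μL total → factor 4000/400 = 10
Step 2: 45 μL + 2050 μL = 2095 μL total → factor 2095/45 = 46.556
Step 3: 0.48 mL + 4.7 mL = 5.18 mL total → factor 5.18/0.48 = 10.792
Dilution factor through solution 3 = 10 × 46.556 × 10.792 = 5024.1
[solution 3] = 0.500 M / 5024.1 = 9.952 × 10^-5 M = 99.5 μM

99.5 μM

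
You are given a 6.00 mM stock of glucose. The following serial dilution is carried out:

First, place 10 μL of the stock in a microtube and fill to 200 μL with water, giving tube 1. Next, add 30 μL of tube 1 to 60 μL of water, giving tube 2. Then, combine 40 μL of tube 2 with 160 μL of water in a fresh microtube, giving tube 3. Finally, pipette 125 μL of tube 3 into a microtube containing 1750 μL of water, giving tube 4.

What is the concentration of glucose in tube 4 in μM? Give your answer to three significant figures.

1.33 μM

Step 1: 10 μL brought to 200 μL → factor 200/10 = 20
Step 2: 30 μL + 60 μL = 90 μL total → factor 90/30 = 3
Step 3: 40 μL + 160 μL = 200 μL total → factor 200/40 = 5
Step 4: 125 μL + 1750 μL = 1875 μL total → factor 1875/125 = 15
Overall dilution factor = 20 × 3 × 5 × 15 = 4500
Final = 6.00 mM / 4500 = 0.001333 mM = 1.33 μM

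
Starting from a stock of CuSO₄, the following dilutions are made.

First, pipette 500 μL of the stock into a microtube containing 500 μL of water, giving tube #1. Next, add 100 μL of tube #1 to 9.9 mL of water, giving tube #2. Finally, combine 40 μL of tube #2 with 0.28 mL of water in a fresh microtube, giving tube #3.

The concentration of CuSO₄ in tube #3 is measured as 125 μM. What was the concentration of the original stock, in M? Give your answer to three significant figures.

Step 1: 500 μL + 500 μL = 1000 μL total → factor 1000/500 = 2
Step 2: 100 μL + 9.9 mL = 10000 μL total → factor 10000/100 = 100
Step 3: 40 μL + 0.28 mL = 320 μL total → factor 320/40 = 8
Overall dilution factor = 2 × 100 × 8 = 1600
Stock = 125 μM × 1600 = 2.000 × 10^5 μM = 0.200 M

0.200 M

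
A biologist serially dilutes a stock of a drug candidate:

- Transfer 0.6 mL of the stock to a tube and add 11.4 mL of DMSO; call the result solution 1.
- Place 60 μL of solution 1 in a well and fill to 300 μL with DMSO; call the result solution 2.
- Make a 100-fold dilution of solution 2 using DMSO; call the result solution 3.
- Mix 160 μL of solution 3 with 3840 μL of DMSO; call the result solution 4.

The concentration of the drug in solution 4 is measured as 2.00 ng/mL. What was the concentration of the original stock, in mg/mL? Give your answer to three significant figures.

0.500 mg/mL

Step 1: 0.6 mL + 11.4 mL = 12 mL total → factor 12/0.6 = 20
Step 2: 60 μL brought to 300 μL → factor 300/60 = 5
Step 3: 100-fold → factor 100
Step 4: 160 μL + 3840 μL = 4000 μL total → factor 4000/160 = 25
Overall dilution factor = 20 × 5 × 100 × 25 = 2.5 × 10^5
Stock = 2.00 ng/mL × 2.5 × 10^5 = 5.000 × 10^5 ng/mL = 0.500 mg/mL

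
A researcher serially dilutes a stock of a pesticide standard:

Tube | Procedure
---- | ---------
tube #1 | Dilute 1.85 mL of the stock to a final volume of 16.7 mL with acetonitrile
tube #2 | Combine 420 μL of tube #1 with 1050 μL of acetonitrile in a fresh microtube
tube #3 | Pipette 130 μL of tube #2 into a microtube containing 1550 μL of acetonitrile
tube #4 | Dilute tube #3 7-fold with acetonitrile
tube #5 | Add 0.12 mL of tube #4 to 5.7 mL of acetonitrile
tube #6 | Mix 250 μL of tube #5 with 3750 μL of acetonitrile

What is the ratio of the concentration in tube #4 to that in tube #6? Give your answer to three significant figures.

Step 1: 1.85 mL brought to 16.7 mL → factor 16.7/1.85 = 9.027
Step 2: 420 μL + 1050 μL = 1470 μL total → factor 1470/420 = 3.5
Step 3: 130 μL + 1550 μL = 1680 μL total → factor 1680/130 = 12.923
Step 4: 7-fold → factor 7
Step 5: 0.12 mL + 5.7 mL = 5.82 mL total → factor 5.82/0.12 = 48.5
Step 6: 250 μL + 3750 μL = 4000 μL total → factor 4000/250 = 16
Dilution factor to tube #4 = 2858.1; to tube #6 = 2.2179 × 10^6
[tube #4]/[tube #6] = (factor to tube #6)/(factor to tube #4) = 2.2179 × 10^6/2858.1 = 776

776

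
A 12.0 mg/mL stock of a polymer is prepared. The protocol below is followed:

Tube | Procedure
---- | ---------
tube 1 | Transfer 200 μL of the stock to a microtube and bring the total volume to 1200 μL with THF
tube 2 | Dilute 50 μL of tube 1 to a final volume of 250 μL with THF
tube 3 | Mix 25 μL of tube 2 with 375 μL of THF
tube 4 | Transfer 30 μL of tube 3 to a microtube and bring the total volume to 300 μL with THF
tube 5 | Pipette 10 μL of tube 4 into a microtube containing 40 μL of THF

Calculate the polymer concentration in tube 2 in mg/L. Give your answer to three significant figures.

Step 1: 200 μL brought to 1200 μL → factor 1200/200 = 6
Step 2: 50 μL brought to 250 μL → factor 250/50 = 5
Dilution factor through tube 2 = 6 × 5 = 30
[tube 2] = 12.0 mg/mL / 30 = 0.4000 mg/mL = 400 mg/L

400 mg/L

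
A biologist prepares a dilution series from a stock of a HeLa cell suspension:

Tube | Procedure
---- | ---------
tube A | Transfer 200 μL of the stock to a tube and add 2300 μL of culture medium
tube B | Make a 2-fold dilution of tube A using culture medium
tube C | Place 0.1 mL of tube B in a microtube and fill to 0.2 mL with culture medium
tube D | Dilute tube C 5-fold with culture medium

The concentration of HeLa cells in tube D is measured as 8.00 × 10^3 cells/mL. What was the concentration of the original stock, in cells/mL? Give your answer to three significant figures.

Step 1: 200 μL + 2300 μL = 2500 μL total → factor 2500/200 = 12.5
Step 2: 2-fold → factor 2
Step 3: 0.1 mL brought to 0.2 mL → factor 0.2/0.1 = 2
Step 4: 5-fold → factor 5
Overall dilution factor = 12.5 × 2 × 2 × 5 = 250
Stock = 8.00 × 10^3 cells/mL × 250 = 2.00 × 10^6 cells/mL

2.00 × 10^6 cells/mL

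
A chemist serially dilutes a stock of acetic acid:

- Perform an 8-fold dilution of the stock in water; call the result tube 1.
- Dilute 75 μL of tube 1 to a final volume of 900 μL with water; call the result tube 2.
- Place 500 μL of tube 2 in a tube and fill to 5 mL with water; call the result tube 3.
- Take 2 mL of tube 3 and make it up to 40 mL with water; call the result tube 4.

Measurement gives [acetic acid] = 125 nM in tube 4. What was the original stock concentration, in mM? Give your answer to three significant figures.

2.40 mM

Step 1: 8-fold → factor 8
Step 2: 75 μL brought to 900 μL → factor 900/75 = 12
Step 3: 500 μL brought to 5 mL → factor 5000/500 = 10
Step 4: 2 mL brought to 40 mL → factor 40/2 = 20
Overall dilution factor = 8 × 12 × 10 × 20 = 19200
Stock = 125 nM × 19200 = 2.400 × 10^6 nM = 2.40 mM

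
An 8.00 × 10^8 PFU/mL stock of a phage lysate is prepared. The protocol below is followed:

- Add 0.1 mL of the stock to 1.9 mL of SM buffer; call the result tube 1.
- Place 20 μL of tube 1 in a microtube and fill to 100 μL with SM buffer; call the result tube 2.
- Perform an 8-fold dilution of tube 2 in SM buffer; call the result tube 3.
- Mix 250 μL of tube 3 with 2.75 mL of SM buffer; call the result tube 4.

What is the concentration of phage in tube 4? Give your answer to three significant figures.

8.33 × 10^4 PFU/mL

Step 1: 0.1 mL + 1.9 mL = 2 mL total → factor 2/0.1 = 20
Step 2: 20 μL brought to 100 μL → factor 100/20 = 5
Step 3: 8-fold → factor 8
Step 4: 250 μL + 2.75 mL = 3000 μL total → factor 3000/250 = 12
Overall dilution factor = 20 × 5 × 8 × 12 = 9600
Final = 8.00 × 10^8 PFU/mL / 9600 = 8.33 × 10^4 PFU/mL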